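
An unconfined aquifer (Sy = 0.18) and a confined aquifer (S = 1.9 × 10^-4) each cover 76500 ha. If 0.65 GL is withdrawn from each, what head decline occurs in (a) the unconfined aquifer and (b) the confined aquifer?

Δh_u ≈ 0.00472 m; Δh_c ≈ 4.47 m

A = 76500 ha = 7.65 × 10^8 m²
ΔV = 0.65 GL = 6.5 × 10^5 m³
Unconfined: Δh_u = ΔV/(Sy·A) = 6.5 × 10^5/(0.18 × 7.65 × 10^8) = 0.00472 m
Confined: Δh_c = ΔV/(S·A) = 6.5 × 10^5/(1.9 × 10^-4 × 7.65 × 10^8) = 4.472 m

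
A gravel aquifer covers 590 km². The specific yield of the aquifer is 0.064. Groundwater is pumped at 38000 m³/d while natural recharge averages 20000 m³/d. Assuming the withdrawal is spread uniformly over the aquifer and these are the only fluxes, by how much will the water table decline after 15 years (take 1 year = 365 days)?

Δh ≈ 2.61 m

A = 590 km² = 5.9 × 10^8 m²
Net abstraction = 38000 − 20000 = 18000 m³/d
t = 15 years = 5475 d
ΔV = Q × t = 18000 m³/d × 5475 d = 9.855 × 10^7 m³
Δh = ΔV / (Sy × A) = 9.855 × 10^7 / (0.064 × 5.9 × 10^8) = 2.61 m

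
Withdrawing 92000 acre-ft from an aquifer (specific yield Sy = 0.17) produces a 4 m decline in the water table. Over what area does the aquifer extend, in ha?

ΔV = 92000 acre-ft = 1.135 × 10^8 m³
A = ΔV / (Sy × Δh) = 1.135 × 10^8 / (0.17 × 4) = 1.669 × 10^8 m²
A = 1.669 × 10^8 m² = 16690 ha

A ≈ 16700 ha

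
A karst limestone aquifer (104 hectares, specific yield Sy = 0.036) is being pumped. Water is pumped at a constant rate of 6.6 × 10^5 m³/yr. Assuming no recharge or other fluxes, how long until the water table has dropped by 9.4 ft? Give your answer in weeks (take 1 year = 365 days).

t ≈ 8.47 weeks

A = 104 hectares = 1.04 × 10^6 m²
Δh = 9.4 ft = 2.865 m
ΔV = Sy × A × Δh = 0.036 × 1.04 × 10^6 × 2.865 = 1.073 × 10^5 m³
Q = 6.6 × 10^5 m³/yr = 1808 m³/d
t = ΔV / Q = 1.073 × 10^5 m³ / 1808 m³/d = 59.32 d
t = 59.32 d ≈ 8.475 weeks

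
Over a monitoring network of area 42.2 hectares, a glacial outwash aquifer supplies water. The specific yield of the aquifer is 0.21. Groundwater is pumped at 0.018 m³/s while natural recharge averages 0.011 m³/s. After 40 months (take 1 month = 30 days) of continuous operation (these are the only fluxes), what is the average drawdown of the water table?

A = 42.2 hectares = 4.22 × 10^5 m²
Net abstraction = 0.018 − 0.011 = 0.007 m³/s
Q_net = 0.007 m³/s = 604.8 m³/d
t = 40 months = 1200 d
ΔV = Q × t = 604.8 m³/d × 1200 d = 7.258 × 10^5 m³
Δh = ΔV / (Sy × A) = 7.258 × 10^5 / (0.21 × 4.22 × 10^5) = 8.19 m

Δh ≈ 8.19 m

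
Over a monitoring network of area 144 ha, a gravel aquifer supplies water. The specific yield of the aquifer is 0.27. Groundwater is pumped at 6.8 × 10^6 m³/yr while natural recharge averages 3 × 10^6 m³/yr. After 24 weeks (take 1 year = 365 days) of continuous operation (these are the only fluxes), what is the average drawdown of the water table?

Δh ≈ 4.5 m

A = 144 ha = 1.44 × 10^6 m²
Net abstraction = 6.8 × 10^6 − 3 × 10^6 = 3.8 × 10^6 m³/yr
Q_net = 3.8 × 10^6 m³/yr = 10410 m³/d
t = 24 weeks = 168 d
ΔV = Q × t = 10410 m³/d × 168 d = 1.749 × 10^6 m³
Δh = ΔV / (Sy × A) = 1.749 × 10^6 / (0.27 × 1.44 × 10^6) = 4.499 m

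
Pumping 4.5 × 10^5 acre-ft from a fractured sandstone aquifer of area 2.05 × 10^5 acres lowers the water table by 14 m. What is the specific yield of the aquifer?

A = 2.05 × 10^5 acres = 8.296 × 10^8 m²
ΔV = 4.5 × 10^5 acre-ft = 5.551 × 10^8 m³
Sy = ΔV / (A × Δh) = 5.551 × 10^8 m³ / (8.296 × 10^8 m² × 14 m) = 0.04779

Sy ≈ 0.048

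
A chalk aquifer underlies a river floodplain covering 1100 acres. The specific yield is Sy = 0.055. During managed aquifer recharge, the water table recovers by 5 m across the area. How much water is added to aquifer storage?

ΔV ≈ 1.22 × 10^6 m³

A = 1100 acres = 4.452 × 10^6 m²
ΔV = Sy × A × Δh = 0.055 × 4.452 × 10^6 m² × 5 m = 1.224 × 10^6 m³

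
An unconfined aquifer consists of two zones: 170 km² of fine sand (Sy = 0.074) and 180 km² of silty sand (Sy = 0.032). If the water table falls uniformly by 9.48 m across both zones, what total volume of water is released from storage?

A₁ = 170 km² = 1.7 × 10^8 m²; A₂ = 180 km² = 1.8 × 10^8 m²
ΔV₁ = 0.074 × 1.7 × 10^8 × 9.48 = 1.193 × 10^8 m³
ΔV₂ = 0.032 × 1.8 × 10^8 × 9.48 = 5.46 × 10^7 m³
ΔV = ΔV₁ + ΔV₂ = 1.739 × 10^8 m³

ΔV ≈ 1.74 × 10^8 m³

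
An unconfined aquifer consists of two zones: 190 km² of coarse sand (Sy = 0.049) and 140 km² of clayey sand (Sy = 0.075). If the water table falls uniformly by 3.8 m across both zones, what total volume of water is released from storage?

ΔV ≈ 7.53 × 10^7 m³

A₁ = 190 km² = 1.9 × 10^8 m²; A₂ = 140 km² = 1.4 × 10^8 m²
ΔV₁ = 0.049 × 1.9 × 10^8 × 3.8 = 3.538 × 10^7 m³
ΔV₂ = 0.075 × 1.4 × 10^8 × 3.8 = 3.99 × 10^7 m³
ΔV = ΔV₁ + ΔV₂ = 7.528 × 10^7 m³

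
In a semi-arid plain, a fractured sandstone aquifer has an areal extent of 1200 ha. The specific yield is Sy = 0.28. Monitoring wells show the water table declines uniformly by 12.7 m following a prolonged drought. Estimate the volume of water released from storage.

ΔV ≈ 4.27 × 10^7 m³

A = 1200 ha = 1.2 × 10^7 m²
ΔV = Sy × A × Δh = 0.28 × 1.2 × 10^7 m² × 12.7 m = 4.267 × 10^7 m³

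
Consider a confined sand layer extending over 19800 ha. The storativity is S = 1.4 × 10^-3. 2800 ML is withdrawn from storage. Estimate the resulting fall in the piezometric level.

Δh ≈ 10.1 m

A = 19800 ha = 1.98 × 10^8 m²
ΔV = 2800 ML = 2.8 × 10^6 m³
Δh = ΔV / (S × A) = 2.8 × 10^6 m³ / (0.0014 × 1.98 × 10^8 m²) = 10.1 m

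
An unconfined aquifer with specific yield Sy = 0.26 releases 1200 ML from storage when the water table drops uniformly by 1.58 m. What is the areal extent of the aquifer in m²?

ΔV = 1200 ML = 1.2 × 10^6 m³
A = ΔV / (Sy × Δh) = 1.2 × 10^6 / (0.26 × 1.58) = 2.921 × 10^6 m²

A ≈ 2.92 × 10^6 m²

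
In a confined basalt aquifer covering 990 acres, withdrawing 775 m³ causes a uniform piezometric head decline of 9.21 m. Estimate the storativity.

A = 990 acres = 4.006 × 10^6 m²
S = ΔV / (A × Δh) = 775 m³ / (4.006 × 10^6 m² × 9.21 m) = 2.1 × 10^-5

S ≈ 2.1 × 10^-5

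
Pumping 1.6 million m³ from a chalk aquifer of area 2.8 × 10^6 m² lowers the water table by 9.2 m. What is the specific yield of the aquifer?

ΔV = 1.6 million m³ = 1.6 × 10^6 m³
Sy = ΔV / (A × Δh) = 1.6 × 10^6 m³ / (2.8 × 10^6 m² × 9.2 m) = 0.06211

Sy ≈ 0.062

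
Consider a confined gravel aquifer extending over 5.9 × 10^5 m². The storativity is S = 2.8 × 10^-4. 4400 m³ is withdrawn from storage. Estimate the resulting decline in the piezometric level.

Δh = ΔV / (S × A) = 4400 m³ / (2.8 × 10^-4 × 5.9 × 10^5 m²) = 26.63 m

Δh ≈ 26.6 m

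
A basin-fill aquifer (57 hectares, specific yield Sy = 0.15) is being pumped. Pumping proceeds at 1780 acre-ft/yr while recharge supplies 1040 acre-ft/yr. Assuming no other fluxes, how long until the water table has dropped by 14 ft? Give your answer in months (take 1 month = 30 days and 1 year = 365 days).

A = 57 hectares = 5.7 × 10^5 m²
Δh = 14 ft = 4.267 m
ΔV = Sy × A × Δh = 0.15 × 5.7 × 10^5 × 4.267 = 3.648 × 10^5 m³
Net withdrawal = 1780 − 1040 = 740 acre-ft/yr = 2501 m³/d
t = ΔV / Q = 3.648 × 10^5 m³ / 2501 m³/d = 145.9 d
t = 145.9 d ≈ 4.863 months

t ≈ 4.86 months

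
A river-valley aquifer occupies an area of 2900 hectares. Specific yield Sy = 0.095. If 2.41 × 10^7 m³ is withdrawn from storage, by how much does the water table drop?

A = 2900 hectares = 2.9 × 10^7 m²
Δh = ΔV / (Sy × A) = 2.41 × 10^7 m³ / (0.095 × 2.9 × 10^7 m²) = 8.748 m

Δh ≈ 8.75 m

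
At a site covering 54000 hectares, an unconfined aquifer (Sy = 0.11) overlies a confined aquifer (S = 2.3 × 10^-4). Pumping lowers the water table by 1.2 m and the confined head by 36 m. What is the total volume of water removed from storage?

ΔV ≈ 7.58 × 10^7 m³

A = 54000 hectares = 5.4 × 10^8 m²
Unconfined: ΔV_u = Sy × A × Δh_u = 0.11 × 5.4 × 10^8 × 1.2 = 7.128 × 10^7 m³
Confined: ΔV_c = S × A × Δh_c = 2.3 × 10^-4 × 5.4 × 10^8 × 36 = 4.471 × 10^6 m³
Total ΔV = 7.128 × 10^7 + 4.471 × 10^6 = 7.575 × 10^7 m³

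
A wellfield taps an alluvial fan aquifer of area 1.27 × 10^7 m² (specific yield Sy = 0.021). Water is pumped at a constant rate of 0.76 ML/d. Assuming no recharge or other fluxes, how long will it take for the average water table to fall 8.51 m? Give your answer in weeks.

t ≈ 427 weeks

ΔV = Sy × A × Δh = 0.021 × 1.27 × 10^7 × 8.51 = 2.27 × 10^6 m³
Q = 0.76 ML/d = 760 m³/d
t = ΔV / Q = 2.27 × 10^6 m³ / 760 m³/d = 2986 d
t = 2986 d ≈ 426.6 weeks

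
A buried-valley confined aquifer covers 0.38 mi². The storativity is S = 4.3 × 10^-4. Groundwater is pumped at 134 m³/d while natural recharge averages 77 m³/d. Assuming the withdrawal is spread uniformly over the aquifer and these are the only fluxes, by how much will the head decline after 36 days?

Δh ≈ 4.85 m

A = 0.38 mi² = 9.842 × 10^5 m²
Net abstraction = 134 − 77 = 57 m³/d
ΔV = Q × t = 57 m³/d × 36 d = 2052 m³
Δh = ΔV / (S × A) = 2052 / (4.3 × 10^-4 × 9.842 × 10^5) = 4.849 m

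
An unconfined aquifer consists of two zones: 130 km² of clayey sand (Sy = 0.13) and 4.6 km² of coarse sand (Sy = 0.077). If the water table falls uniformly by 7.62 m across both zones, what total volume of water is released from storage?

A₁ = 130 km² = 1.3 × 10^8 m²; A₂ = 4.6 km² = 4.6 × 10^6 m²
ΔV₁ = 0.13 × 1.3 × 10^8 × 7.62 = 1.288 × 10^8 m³
ΔV₂ = 0.077 × 4.6 × 10^6 × 7.62 = 2.699 × 10^6 m³
ΔV = ΔV₁ + ΔV₂ = 1.315 × 10^8 m³

ΔV ≈ 1.31 × 10^8 m³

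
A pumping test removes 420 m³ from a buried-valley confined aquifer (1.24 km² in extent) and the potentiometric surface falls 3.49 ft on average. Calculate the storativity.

S ≈ 3.2 × 10^-4

A = 1.24 km² = 1.24 × 10^6 m²
Δh = 3.49 ft = 1.064 m
S = ΔV / (A × Δh) = 420 m³ / (1.24 × 10^6 m² × 1.064 m) = 3.184 × 10^-4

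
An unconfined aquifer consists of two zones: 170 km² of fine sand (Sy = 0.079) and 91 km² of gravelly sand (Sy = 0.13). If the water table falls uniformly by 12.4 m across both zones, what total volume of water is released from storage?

A₁ = 170 km² = 1.7 × 10^8 m²; A₂ = 91 km² = 9.1 × 10^7 m²
ΔV₁ = 0.079 × 1.7 × 10^8 × 12.4 = 1.665 × 10^8 m³
ΔV₂ = 0.13 × 9.1 × 10^7 × 12.4 = 1.467 × 10^8 m³
ΔV = ΔV₁ + ΔV₂ = 3.132 × 10^8 m³

ΔV ≈ 3.13 × 10^8 m³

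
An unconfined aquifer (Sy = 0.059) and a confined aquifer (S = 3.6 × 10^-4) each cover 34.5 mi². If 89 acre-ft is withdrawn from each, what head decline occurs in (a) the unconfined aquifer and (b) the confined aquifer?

A = 34.5 mi² = 8.935 × 10^7 m²
ΔV = 89 acre-ft = 1.098 × 10^5 m³
Unconfined: Δh_u = ΔV/(Sy·A) = 1.098 × 10^5/(0.059 × 8.935 × 10^7) = 0.02082 m
Confined: Δh_c = ΔV/(S·A) = 1.098 × 10^5/(3.6 × 10^-4 × 8.935 × 10^7) = 3.413 m

Δh_u ≈ 0.0208 m; Δh_c ≈ 3.41 m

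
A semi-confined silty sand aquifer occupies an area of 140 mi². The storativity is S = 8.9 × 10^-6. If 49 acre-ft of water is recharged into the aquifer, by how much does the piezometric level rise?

Δh ≈ 18.7 m

A = 140 mi² = 3.626 × 10^8 m²
ΔV = 49 acre-ft = 60440 m³
Δh = ΔV / (S × A) = 60440 m³ / (8.9 × 10^-6 × 3.626 × 10^8 m²) = 18.73 m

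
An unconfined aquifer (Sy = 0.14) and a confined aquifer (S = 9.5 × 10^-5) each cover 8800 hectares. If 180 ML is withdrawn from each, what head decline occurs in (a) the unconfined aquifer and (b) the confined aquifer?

Δh_u ≈ 0.0146 m; Δh_c ≈ 21.5 m

A = 8800 hectares = 8.8 × 10^7 m²
ΔV = 180 ML = 1.8 × 10^5 m³
Unconfined: Δh_u = ΔV/(Sy·A) = 1.8 × 10^5/(0.14 × 8.8 × 10^7) = 0.01461 m
Confined: Δh_c = ΔV/(S·A) = 1.8 × 10^5/(9.5 × 10^-5 × 8.8 × 10^7) = 21.53 m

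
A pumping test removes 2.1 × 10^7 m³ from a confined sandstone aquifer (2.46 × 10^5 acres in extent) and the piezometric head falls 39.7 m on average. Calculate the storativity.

A = 2.46 × 10^5 acres = 9.955 × 10^8 m²
S = ΔV / (A × Δh) = 2.1 × 10^7 m³ / (9.955 × 10^8 m² × 39.7 m) = 5.313 × 10^-4

S ≈ 5.3 × 10^-4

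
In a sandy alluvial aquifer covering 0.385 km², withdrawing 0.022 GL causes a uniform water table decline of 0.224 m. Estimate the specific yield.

A = 0.385 km² = 3.85 × 10^5 m²
ΔV = 0.022 GL = 22000 m³
Sy = ΔV / (A × Δh) = 22000 m³ / (3.85 × 10^5 m² × 0.224 m) = 0.2551

Sy ≈ 0.26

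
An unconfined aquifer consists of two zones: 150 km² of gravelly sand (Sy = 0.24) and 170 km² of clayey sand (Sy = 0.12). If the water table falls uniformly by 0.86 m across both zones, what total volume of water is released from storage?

A₁ = 150 km² = 1.5 × 10^8 m²; A₂ = 170 km² = 1.7 × 10^8 m²
ΔV₁ = 0.24 × 1.5 × 10^8 × 0.86 = 3.096 × 10^7 m³
ΔV₂ = 0.12 × 1.7 × 10^8 × 0.86 = 1.754 × 10^7 m³
ΔV = ΔV₁ + ΔV₂ = 4.85 × 10^7 m³

ΔV ≈ 4.85 × 10^7 m³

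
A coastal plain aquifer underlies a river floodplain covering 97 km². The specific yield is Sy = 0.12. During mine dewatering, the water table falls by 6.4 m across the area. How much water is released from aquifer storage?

A = 97 km² = 9.7 × 10^7 m²
ΔV = Sy × A × Δh = 0.12 × 9.7 × 10^7 m² × 6.4 m = 7.45 × 10^7 m³

ΔV ≈ 7.45 × 10^7 m³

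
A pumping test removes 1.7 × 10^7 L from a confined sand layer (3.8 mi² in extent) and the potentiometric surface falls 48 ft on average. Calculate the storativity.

S ≈ 1.2 × 10^-4

A = 3.8 mi² = 9.842 × 10^6 m²
Δh = 48 ft = 14.63 m
ΔV = 1.7 × 10^7 L = 17000 m³
S = ΔV / (A × Δh) = 17000 m³ / (9.842 × 10^6 m² × 14.63 m) = 1.181 × 10^-4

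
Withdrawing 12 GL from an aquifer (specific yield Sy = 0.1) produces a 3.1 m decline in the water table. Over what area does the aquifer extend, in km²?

ΔV = 12 GL = 1.2 × 10^7 m³
A = ΔV / (Sy × Δh) = 1.2 × 10^7 / (0.1 × 3.1) = 3.871 × 10^7 m²
A = 3.871 × 10^7 m² = 38.71 km²

A ≈ 38.7 km²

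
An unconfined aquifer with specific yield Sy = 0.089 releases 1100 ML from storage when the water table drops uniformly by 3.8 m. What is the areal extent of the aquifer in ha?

ΔV = 1100 ML = 1.1 × 10^6 m³
A = ΔV / (Sy × Δh) = 1.1 × 10^6 / (0.089 × 3.8) = 3.253 × 10^6 m²
A = 3.253 × 10^6 m² = 325.3 ha

A ≈ 325 ha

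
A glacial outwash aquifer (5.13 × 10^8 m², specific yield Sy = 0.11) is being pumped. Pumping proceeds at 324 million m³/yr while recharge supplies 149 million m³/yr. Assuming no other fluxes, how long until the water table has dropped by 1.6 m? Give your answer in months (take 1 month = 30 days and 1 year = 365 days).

ΔV = Sy × A × Δh = 0.11 × 5.13 × 10^8 × 1.6 = 9.029 × 10^7 m³
Net withdrawal = 324 − 149 = 175 million m³/yr = 4.795 × 10^5 m³/d
t = ΔV / Q = 9.029 × 10^7 m³ / 4.795 × 10^5 m³/d = 188.3 d
t = 188.3 d ≈ 6.277 months

t ≈ 6.28 months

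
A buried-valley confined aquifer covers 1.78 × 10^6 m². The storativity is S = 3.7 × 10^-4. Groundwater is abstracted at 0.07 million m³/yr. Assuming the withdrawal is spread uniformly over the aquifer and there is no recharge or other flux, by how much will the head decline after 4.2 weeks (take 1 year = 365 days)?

Δh ≈ 8.56 m

Q = 0.07 million m³/yr = 191.8 m³/d
t = 4.2 weeks = 29.4 d
ΔV = Q × t = 191.8 m³/d × 29.4 d = 5638 m³
Δh = ΔV / (S × A) = 5638 / (3.7 × 10^-4 × 1.78 × 10^6) = 8.561 m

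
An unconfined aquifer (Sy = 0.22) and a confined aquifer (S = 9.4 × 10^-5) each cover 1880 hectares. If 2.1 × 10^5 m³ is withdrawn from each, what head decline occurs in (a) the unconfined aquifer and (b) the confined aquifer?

A = 1880 hectares = 1.88 × 10^7 m²
Unconfined: Δh_u = ΔV/(Sy·A) = 2.1 × 10^5/(0.22 × 1.88 × 10^7) = 0.05077 m
Confined: Δh_c = ΔV/(S·A) = 2.1 × 10^5/(9.4 × 10^-5 × 1.88 × 10^7) = 118.8 m

Δh_u ≈ 0.0508 m; Δh_c ≈ 119 m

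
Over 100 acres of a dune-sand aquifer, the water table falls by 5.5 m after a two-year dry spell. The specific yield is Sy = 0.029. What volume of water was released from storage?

A = 100 acres = 4.047 × 10^5 m²
ΔV = Sy × A × Δh = 0.029 × 4.047 × 10^5 m² × 5.5 m = 64550 m³

ΔV ≈ 64500 m³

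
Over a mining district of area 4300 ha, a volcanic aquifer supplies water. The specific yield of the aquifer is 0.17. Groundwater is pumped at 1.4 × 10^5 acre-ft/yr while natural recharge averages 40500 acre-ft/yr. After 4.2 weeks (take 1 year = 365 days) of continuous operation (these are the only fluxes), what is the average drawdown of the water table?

Δh ≈ 1.35 m

A = 4300 ha = 4.3 × 10^7 m²
Net abstraction = 1.4 × 10^5 − 40500 = 99500 acre-ft/yr
Q_net = 99500 acre-ft/yr = 3.363 × 10^5 m³/d
t = 4.2 weeks = 29.4 d
ΔV = Q × t = 3.363 × 10^5 m³/d × 29.4 d = 9.886 × 10^6 m³
Δh = ΔV / (Sy × A) = 9.886 × 10^6 / (0.17 × 4.3 × 10^7) = 1.352 m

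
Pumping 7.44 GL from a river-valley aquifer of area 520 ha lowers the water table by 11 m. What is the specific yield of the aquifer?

Sy ≈ 0.13

A = 520 ha = 5.2 × 10^6 m²
ΔV = 7.44 GL = 7.44 × 10^6 m³
Sy = ΔV / (A × Δh) = 7.44 × 10^6 m³ / (5.2 × 10^6 m² × 11 m) = 0.1301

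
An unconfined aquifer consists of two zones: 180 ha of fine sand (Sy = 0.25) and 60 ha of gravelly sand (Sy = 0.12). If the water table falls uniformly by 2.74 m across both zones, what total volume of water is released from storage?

A₁ = 180 ha = 1.8 × 10^6 m²; A₂ = 60 ha = 6 × 10^5 m²
ΔV₁ = 0.25 × 1.8 × 10^6 × 2.74 = 1.233 × 10^6 m³
ΔV₂ = 0.12 × 6 × 10^5 × 2.74 = 1.973 × 10^5 m³
ΔV = ΔV₁ + ΔV₂ = 1.43 × 10^6 m³

ΔV ≈ 1.43 × 10^6 m³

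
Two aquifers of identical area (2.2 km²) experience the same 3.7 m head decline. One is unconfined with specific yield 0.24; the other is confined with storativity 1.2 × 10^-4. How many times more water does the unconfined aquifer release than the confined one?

ΔV_u / ΔV_c ≈ 2000

A = 2.2 km² = 2.2 × 10^6 m²
Unconfined: ΔV_u = Sy × A × Δh = 0.24 × 2.2 × 10^6 × 3.7 = 1.954 × 10^6 m³
Confined: ΔV_c = S × A × Δh = 1.2 × 10^-4 × 2.2 × 10^6 × 3.7 = 976.8 m³
Ratio = ΔV_u / ΔV_c = Sy / S = 0.24 / 1.2 × 10^-4 = 2000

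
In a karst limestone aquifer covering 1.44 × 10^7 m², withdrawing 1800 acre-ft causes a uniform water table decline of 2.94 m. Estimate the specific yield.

Sy ≈ 0.052

ΔV = 1800 acre-ft = 2.22 × 10^6 m³
Sy = ΔV / (A × Δh) = 2.22 × 10^6 m³ / (1.44 × 10^7 m² × 2.94 m) = 0.05244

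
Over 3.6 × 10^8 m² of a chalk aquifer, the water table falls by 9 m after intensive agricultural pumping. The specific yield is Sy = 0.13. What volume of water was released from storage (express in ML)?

ΔV ≈ 4.21 × 10^5 ML

ΔV = Sy × A × Δh = 0.13 × 3.6 × 10^8 m² × 9 m = 4.212 × 10^8 m³
ΔV = 4.212 × 10^8 m³ = 4.212 × 10^5 ML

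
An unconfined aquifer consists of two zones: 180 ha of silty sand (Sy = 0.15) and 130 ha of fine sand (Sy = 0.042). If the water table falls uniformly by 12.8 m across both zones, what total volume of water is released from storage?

ΔV ≈ 4.15 × 10^6 m³

A₁ = 180 ha = 1.8 × 10^6 m²; A₂ = 130 ha = 1.3 × 10^6 m²
ΔV₁ = 0.15 × 1.8 × 10^6 × 12.8 = 3.456 × 10^6 m³
ΔV₂ = 0.042 × 1.3 × 10^6 × 12.8 = 6.989 × 10^5 m³
ΔV = ΔV₁ + ΔV₂ = 4.155 × 10^6 m³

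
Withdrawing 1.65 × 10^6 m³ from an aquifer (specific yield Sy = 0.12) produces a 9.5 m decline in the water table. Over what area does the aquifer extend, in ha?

A = ΔV / (Sy × Δh) = 1.65 × 10^6 / (0.12 × 9.5) = 1.447 × 10^6 m²
A = 1.447 × 10^6 m² = 144.7 ha

A ≈ 145 ha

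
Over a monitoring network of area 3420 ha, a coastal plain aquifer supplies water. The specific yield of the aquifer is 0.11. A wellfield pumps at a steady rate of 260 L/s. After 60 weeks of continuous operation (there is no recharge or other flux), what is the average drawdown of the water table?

Δh ≈ 2.51 m

A = 3420 ha = 3.42 × 10^7 m²
Q = 260 L/s = 22460 m³/d
t = 60 weeks = 420 d
ΔV = Q × t = 22460 m³/d × 420 d = 9.435 × 10^6 m³
Δh = ΔV / (Sy × A) = 9.435 × 10^6 / (0.11 × 3.42 × 10^7) = 2.508 m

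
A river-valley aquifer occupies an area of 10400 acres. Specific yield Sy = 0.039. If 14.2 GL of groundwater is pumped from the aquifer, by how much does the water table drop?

Δh ≈ 8.65 m

A = 10400 acres = 4.209 × 10^7 m²
ΔV = 14.2 GL = 1.42 × 10^7 m³
Δh = ΔV / (Sy × A) = 1.42 × 10^7 m³ / (0.039 × 4.209 × 10^7 m²) = 8.651 m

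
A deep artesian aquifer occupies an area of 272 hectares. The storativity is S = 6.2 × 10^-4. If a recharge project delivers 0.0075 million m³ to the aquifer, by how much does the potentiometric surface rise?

A = 272 hectares = 2.72 × 10^6 m²
ΔV = 0.0075 million m³ = 7500 m³
Δh = ΔV / (S × A) = 7500 m³ / (6.2 × 10^-4 × 2.72 × 10^6 m²) = 4.447 m

Δh ≈ 4.45 m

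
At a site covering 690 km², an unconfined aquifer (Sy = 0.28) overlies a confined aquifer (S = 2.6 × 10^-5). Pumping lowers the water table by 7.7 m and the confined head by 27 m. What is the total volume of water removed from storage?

A = 690 km² = 6.9 × 10^8 m²
Unconfined: ΔV_u = Sy × A × Δh_u = 0.28 × 6.9 × 10^8 × 7.7 = 1.488 × 10^9 m³
Confined: ΔV_c = S × A × Δh_c = 2.6 × 10^-5 × 6.9 × 10^8 × 27 = 4.844 × 10^5 m³
Total ΔV = 1.488 × 10^9 + 4.844 × 10^5 = 1.488 × 10^9 m³

ΔV ≈ 1.49 × 10^9 m³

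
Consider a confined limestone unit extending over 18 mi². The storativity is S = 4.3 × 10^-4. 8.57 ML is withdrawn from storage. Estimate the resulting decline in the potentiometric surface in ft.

Δh ≈ 1.4 ft

A = 18 mi² = 4.662 × 10^7 m²
ΔV = 8.57 ML = 8570 m³
Δh = ΔV / (S × A) = 8570 m³ / (4.3 × 10^-4 × 4.662 × 10^7 m²) = 0.4275 m
Δh = 0.4275 m = 1.403 ft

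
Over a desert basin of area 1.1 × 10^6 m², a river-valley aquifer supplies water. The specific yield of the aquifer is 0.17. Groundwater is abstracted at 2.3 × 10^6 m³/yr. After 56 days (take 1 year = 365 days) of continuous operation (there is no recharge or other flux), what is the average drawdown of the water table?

Δh ≈ 1.89 m

Q = 2.3 × 10^6 m³/yr = 6301 m³/d
ΔV = Q × t = 6301 m³/d × 56 d = 3.529 × 10^5 m³
Δh = ΔV / (Sy × A) = 3.529 × 10^5 / (0.17 × 1.1 × 10^6) = 1.887 m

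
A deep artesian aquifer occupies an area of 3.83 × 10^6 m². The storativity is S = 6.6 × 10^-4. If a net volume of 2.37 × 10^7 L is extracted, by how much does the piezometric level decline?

Δh ≈ 9.38 m

ΔV = 2.37 × 10^7 L = 23700 m³
Δh = ΔV / (S × A) = 23700 m³ / (6.6 × 10^-4 × 3.83 × 10^6 m²) = 9.376 m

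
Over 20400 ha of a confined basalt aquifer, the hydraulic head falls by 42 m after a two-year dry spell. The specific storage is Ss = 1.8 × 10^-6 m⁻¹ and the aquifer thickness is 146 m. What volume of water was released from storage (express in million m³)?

ΔV ≈ 2.25 million m³

S = Ss × b = 1.8 × 10^-6 m⁻¹ × 146 m = 2.628 × 10^-4
A = 20400 ha = 2.04 × 10^8 m²
ΔV = S × A × Δh = 2.628 × 10^-4 × 2.04 × 10^8 m² × 42 m = 2.252 × 10^6 m³
ΔV = 2.252 × 10^6 m³ = 2.252 million m³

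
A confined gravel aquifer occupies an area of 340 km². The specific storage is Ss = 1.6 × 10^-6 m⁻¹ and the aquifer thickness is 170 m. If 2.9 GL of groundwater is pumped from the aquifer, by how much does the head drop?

Δh ≈ 31.4 m

S = Ss × b = 1.6 × 10^-6 m⁻¹ × 170 m = 2.72 × 10^-4
A = 340 km² = 3.4 × 10^8 m²
ΔV = 2.9 GL = 2.9 × 10^6 m³
Δh = ΔV / (S × A) = 2.9 × 10^6 m³ / (2.72 × 10^-4 × 3.4 × 10^8 m²) = 31.36 m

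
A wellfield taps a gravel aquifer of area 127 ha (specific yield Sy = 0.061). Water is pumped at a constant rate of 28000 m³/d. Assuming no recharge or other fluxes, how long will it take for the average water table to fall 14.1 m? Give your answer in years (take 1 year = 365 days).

A = 127 ha = 1.27 × 10^6 m²
ΔV = Sy × A × Δh = 0.061 × 1.27 × 10^6 × 14.1 = 1.092 × 10^6 m³
t = ΔV / Q = 1.092 × 10^6 m³ / 28000 m³/d = 39.01 d
t = 39.01 d ≈ 0.1069 years

t ≈ 0.107 years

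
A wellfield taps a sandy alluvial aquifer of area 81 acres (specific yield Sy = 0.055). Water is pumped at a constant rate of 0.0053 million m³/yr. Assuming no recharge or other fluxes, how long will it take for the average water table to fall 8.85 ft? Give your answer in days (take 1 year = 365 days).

A = 81 acres = 3.278 × 10^5 m²
Δh = 8.85 ft = 2.697 m
ΔV = Sy × A × Δh = 0.055 × 3.278 × 10^5 × 2.697 = 48630 m³
Q = 0.0053 million m³/yr = 14.52 m³/d
t = ΔV / Q = 48630 m³ / 14.52 m³/d = 3349 d

t ≈ 3350 days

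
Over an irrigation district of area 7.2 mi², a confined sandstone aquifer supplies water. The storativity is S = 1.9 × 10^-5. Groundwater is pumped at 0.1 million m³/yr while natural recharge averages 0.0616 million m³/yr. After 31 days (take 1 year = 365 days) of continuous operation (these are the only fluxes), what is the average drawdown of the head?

Δh ≈ 9.2 m

A = 7.2 mi² = 1.865 × 10^7 m²
Net abstraction = 0.1 − 0.0616 = 0.0384 million m³/yr
Q_net = 0.0384 million m³/yr = 105.2 m³/d
ΔV = Q × t = 105.2 m³/d × 31 d = 3261 m³
Δh = ΔV / (S × A) = 3261 / (1.9 × 10^-5 × 1.865 × 10^7) = 9.205 m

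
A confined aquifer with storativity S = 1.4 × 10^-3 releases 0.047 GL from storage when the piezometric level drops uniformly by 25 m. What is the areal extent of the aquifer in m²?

ΔV = 0.047 GL = 47000 m³
A = ΔV / (S × Δh) = 47000 / (0.0014 × 25) = 1.343 × 10^6 m²

A ≈ 1.34 × 10^6 m²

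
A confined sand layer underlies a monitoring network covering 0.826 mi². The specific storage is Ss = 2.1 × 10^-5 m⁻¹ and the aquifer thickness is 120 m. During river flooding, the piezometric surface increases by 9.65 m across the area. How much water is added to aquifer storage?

ΔV ≈ 52000 m³

S = Ss × b = 2.1 × 10^-5 m⁻¹ × 120 m = 2.52 × 10^-3
A = 0.826 mi² = 2.139 × 10^6 m²
ΔV = S × A × Δh = 0.00252 × 2.139 × 10^6 m² × 9.65 m = 52020 m³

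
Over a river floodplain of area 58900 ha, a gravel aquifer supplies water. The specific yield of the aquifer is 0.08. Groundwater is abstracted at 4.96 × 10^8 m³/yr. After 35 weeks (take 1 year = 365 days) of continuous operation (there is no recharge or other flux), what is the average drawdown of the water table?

Δh ≈ 7.07 m

A = 58900 ha = 5.89 × 10^8 m²
Q = 4.96 × 10^8 m³/yr = 1.359 × 10^6 m³/d
t = 35 weeks = 245 d
ΔV = Q × t = 1.359 × 10^6 m³/d × 245 d = 3.329 × 10^8 m³
Δh = ΔV / (Sy × A) = 3.329 × 10^8 / (0.08 × 5.89 × 10^8) = 7.066 m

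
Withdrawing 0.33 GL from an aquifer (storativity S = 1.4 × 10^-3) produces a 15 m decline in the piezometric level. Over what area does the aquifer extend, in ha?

ΔV = 0.33 GL = 3.3 × 10^5 m³
A = ΔV / (S × Δh) = 3.3 × 10^5 / (0.0014 × 15) = 1.571 × 10^7 m²
A = 1.571 × 10^7 m² = 1571 ha

A ≈ 1570 ha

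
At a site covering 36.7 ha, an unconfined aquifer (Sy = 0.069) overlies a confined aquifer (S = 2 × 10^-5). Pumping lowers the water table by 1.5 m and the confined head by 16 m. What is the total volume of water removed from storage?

ΔV ≈ 38100 m³

A = 36.7 ha = 3.67 × 10^5 m²
Unconfined: ΔV_u = Sy × A × Δh_u = 0.069 × 3.67 × 10^5 × 1.5 = 37980 m³
Confined: ΔV_c = S × A × Δh_c = 2 × 10^-5 × 3.67 × 10^5 × 16 = 117.4 m³
Total ΔV = 37980 + 117.4 = 38100 m³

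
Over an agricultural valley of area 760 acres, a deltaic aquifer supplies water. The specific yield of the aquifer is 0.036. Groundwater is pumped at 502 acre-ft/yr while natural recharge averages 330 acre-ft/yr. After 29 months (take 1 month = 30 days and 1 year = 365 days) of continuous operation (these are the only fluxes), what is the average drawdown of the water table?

Δh ≈ 4.57 m

A = 760 acres = 3.076 × 10^6 m²
Net abstraction = 502 − 330 = 172 acre-ft/yr
Q_net = 172 acre-ft/yr = 581.3 m³/d
t = 29 months = 870 d
ΔV = Q × t = 581.3 m³/d × 870 d = 5.057 × 10^5 m³
Δh = ΔV / (Sy × A) = 5.057 × 10^5 / (0.036 × 3.076 × 10^6) = 4.567 m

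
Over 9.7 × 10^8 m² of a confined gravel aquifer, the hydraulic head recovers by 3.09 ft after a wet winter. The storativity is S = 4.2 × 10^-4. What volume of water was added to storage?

Δh = 3.09 ft = 0.9418 m
ΔV = S × A × Δh = 4.2 × 10^-4 × 9.7 × 10^8 m² × 0.9418 m = 3.837 × 10^5 m³

ΔV ≈ 3.84 × 10^5 m³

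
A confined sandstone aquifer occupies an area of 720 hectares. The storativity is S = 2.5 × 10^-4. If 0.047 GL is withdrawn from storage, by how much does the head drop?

Δh ≈ 26.1 m

A = 720 hectares = 7.2 × 10^6 m²
ΔV = 0.047 GL = 47000 m³
Δh = ΔV / (S × A) = 47000 m³ / (2.5 × 10^-4 × 7.2 × 10^6 m²) = 26.11 m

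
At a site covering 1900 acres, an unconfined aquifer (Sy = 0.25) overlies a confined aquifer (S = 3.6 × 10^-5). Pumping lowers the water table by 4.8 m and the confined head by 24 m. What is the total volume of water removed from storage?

A = 1900 acres = 7.689 × 10^6 m²
Unconfined: ΔV_u = Sy × A × Δh_u = 0.25 × 7.689 × 10^6 × 4.8 = 9.227 × 10^6 m³
Confined: ΔV_c = S × A × Δh_c = 3.6 × 10^-5 × 7.689 × 10^6 × 24 = 6643 m³
Total ΔV = 9.227 × 10^6 + 6643 = 9.233 × 10^6 m³

ΔV ≈ 9.23 × 10^6 m³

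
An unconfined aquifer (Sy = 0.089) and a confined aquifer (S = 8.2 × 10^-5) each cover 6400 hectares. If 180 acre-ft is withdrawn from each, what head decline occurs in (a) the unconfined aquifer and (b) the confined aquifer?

Δh_u ≈ 0.039 m; Δh_c ≈ 42.3 m

A = 6400 hectares = 6.4 × 10^7 m²
ΔV = 180 acre-ft = 2.22 × 10^5 m³
Unconfined: Δh_u = ΔV/(Sy·A) = 2.22 × 10^5/(0.089 × 6.4 × 10^7) = 0.03898 m
Confined: Δh_c = ΔV/(S·A) = 2.22 × 10^5/(8.2 × 10^-5 × 6.4 × 10^7) = 42.31 m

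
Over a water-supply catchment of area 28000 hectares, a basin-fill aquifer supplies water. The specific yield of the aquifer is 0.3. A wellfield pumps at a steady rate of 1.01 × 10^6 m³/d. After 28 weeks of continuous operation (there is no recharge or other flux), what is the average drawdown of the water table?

Δh ≈ 2.36 m

A = 28000 hectares = 2.8 × 10^8 m²
t = 28 weeks = 196 d
ΔV = Q × t = 1.01 × 10^6 m³/d × 196 d = 1.98 × 10^8 m³
Δh = ΔV / (Sy × A) = 1.98 × 10^8 / (0.3 × 2.8 × 10^8) = 2.357 m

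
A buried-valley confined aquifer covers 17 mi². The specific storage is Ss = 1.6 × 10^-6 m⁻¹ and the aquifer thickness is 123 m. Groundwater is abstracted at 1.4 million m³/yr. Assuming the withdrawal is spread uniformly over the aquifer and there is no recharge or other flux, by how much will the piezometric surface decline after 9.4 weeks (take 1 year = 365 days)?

S = Ss × b = 1.6 × 10^-6 m⁻¹ × 123 m = 1.968 × 10^-4
A = 17 mi² = 4.403 × 10^7 m²
Q = 1.4 million m³/yr = 3836 m³/d
t = 9.4 weeks = 65.8 d
ΔV = Q × t = 3836 m³/d × 65.8 d = 2.524 × 10^5 m³
Δh = ΔV / (S × A) = 2.524 × 10^5 / (1.968 × 10^-4 × 4.403 × 10^7) = 29.13 m

Δh ≈ 29.1 m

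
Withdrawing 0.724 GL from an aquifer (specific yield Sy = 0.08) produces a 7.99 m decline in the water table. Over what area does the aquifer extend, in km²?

A ≈ 1.13 km²

ΔV = 0.724 GL = 7.24 × 10^5 m³
A = ΔV / (Sy × Δh) = 7.24 × 10^5 / (0.08 × 7.99) = 1.133 × 10^6 m²
A = 1.133 × 10^6 m² = 1.133 km²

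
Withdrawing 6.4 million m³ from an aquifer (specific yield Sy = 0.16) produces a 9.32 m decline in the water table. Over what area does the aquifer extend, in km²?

A ≈ 4.29 km²

ΔV = 6.4 million m³ = 6.4 × 10^6 m³
A = ΔV / (Sy × Δh) = 6.4 × 10^6 / (0.16 × 9.32) = 4.292 × 10^6 m²
A = 4.292 × 10^6 m² = 4.292 km²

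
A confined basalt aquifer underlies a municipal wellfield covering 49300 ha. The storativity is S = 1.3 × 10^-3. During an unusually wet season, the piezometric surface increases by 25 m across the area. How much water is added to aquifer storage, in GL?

A = 49300 ha = 4.93 × 10^8 m²
ΔV = S × A × Δh = 0.0013 × 4.93 × 10^8 m² × 25 m = 1.602 × 10^7 m³
ΔV = 1.602 × 10^7 m³ = 16.02 GL

ΔV ≈ 16 GL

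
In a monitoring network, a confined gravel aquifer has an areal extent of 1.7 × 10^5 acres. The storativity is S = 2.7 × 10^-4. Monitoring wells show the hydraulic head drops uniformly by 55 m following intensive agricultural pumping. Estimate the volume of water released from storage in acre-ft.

ΔV ≈ 8280 acre-ft

A = 1.7 × 10^5 acres = 6.88 × 10^8 m²
ΔV = S × A × Δh = 2.7 × 10^-4 × 6.88 × 10^8 m² × 55 m = 1.022 × 10^7 m³
ΔV = 1.022 × 10^7 m³ = 8282 acre-ft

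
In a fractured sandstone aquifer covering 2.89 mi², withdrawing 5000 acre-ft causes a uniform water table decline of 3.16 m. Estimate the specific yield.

Sy ≈ 0.26

A = 2.89 mi² = 7.485 × 10^6 m²
ΔV = 5000 acre-ft = 6.167 × 10^6 m³
Sy = ΔV / (A × Δh) = 6.167 × 10^6 m³ / (7.485 × 10^6 m² × 3.16 m) = 0.2607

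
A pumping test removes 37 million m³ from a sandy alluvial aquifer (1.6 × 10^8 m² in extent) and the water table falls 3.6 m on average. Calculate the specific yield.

Sy ≈ 0.064

ΔV = 37 million m³ = 3.7 × 10^7 m³
Sy = ΔV / (A × Δh) = 3.7 × 10^7 m³ / (1.6 × 10^8 m² × 3.6 m) = 0.06424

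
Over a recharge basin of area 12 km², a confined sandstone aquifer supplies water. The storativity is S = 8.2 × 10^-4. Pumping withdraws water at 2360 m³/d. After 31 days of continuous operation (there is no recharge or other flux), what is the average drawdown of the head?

A = 12 km² = 1.2 × 10^7 m²
ΔV = Q × t = 2360 m³/d × 31 d = 73160 m³
Δh = ΔV / (S × A) = 73160 / (8.2 × 10^-4 × 1.2 × 10^7) = 7.435 m

Δh ≈ 7.43 m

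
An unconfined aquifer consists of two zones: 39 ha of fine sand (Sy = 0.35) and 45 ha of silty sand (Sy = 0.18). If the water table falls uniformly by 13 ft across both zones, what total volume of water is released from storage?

A₁ = 39 ha = 3.9 × 10^5 m²; A₂ = 45 ha = 4.5 × 10^5 m²
Δh = 13 ft = 3.962 m
ΔV₁ = 0.35 × 3.9 × 10^5 × 3.962 = 5.409 × 10^5 m³
ΔV₂ = 0.18 × 4.5 × 10^5 × 3.962 = 3.21 × 10^5 m³
ΔV = ΔV₁ + ΔV₂ = 8.618 × 10^5 m³

ΔV ≈ 8.62 × 10^5 m³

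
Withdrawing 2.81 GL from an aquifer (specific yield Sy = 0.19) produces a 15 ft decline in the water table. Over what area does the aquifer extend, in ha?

Δh = 15 ft = 4.572 m
ΔV = 2.81 GL = 2.81 × 10^6 m³
A = ΔV / (Sy × Δh) = 2.81 × 10^6 / (0.19 × 4.572) = 3.235 × 10^6 m²
A = 3.235 × 10^6 m² = 323.5 ha

A ≈ 323 ha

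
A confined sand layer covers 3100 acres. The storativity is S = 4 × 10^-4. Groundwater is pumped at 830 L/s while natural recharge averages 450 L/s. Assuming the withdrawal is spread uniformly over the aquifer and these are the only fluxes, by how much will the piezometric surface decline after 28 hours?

Δh ≈ 7.63 m

A = 3100 acres = 1.255 × 10^7 m²
Net abstraction = 830 − 450 = 380 L/s
Q_net = 380 L/s = 32830 m³/d
t = 28 hours = 1.167 d
ΔV = Q × t = 32830 m³/d × 1.167 d = 38300 m³
Δh = ΔV / (S × A) = 38300 / (4 × 10^-4 × 1.255 × 10^7) = 7.633 m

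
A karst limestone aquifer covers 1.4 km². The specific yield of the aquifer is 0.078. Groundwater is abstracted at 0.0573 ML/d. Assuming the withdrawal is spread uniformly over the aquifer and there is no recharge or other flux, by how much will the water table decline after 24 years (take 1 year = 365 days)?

Δh ≈ 4.6 m

A = 1.4 km² = 1.4 × 10^6 m²
Q = 0.0573 ML/d = 57.3 m³/d
t = 24 years = 8760 d
ΔV = Q × t = 57.3 m³/d × 8760 d = 5.019 × 10^5 m³
Δh = ΔV / (Sy × A) = 5.019 × 10^5 / (0.078 × 1.4 × 10^6) = 4.597 m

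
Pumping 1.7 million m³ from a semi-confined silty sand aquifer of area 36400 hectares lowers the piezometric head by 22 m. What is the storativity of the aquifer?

A = 36400 hectares = 3.64 × 10^8 m²
ΔV = 1.7 million m³ = 1.7 × 10^6 m³
S = ΔV / (A × Δh) = 1.7 × 10^6 m³ / (3.64 × 10^8 m² × 22 m) = 2.123 × 10^-4

S ≈ 2.1 × 10^-4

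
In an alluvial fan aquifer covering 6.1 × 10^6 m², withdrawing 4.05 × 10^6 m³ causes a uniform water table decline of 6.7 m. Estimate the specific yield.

Sy = ΔV / (A × Δh) = 4.05 × 10^6 m³ / (6.1 × 10^6 m² × 6.7 m) = 0.09909

Sy ≈ 0.099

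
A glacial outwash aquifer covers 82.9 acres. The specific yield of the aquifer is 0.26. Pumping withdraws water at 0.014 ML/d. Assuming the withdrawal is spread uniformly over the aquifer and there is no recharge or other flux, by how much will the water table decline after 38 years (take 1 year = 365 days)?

Δh ≈ 2.23 m

A = 82.9 acres = 3.355 × 10^5 m²
Q = 0.014 ML/d = 14 m³/d
t = 38 years = 13870 d
ΔV = Q × t = 14 m³/d × 13870 d = 1.942 × 10^5 m³
Δh = ΔV / (Sy × A) = 1.942 × 10^5 / (0.26 × 3.355 × 10^5) = 2.226 m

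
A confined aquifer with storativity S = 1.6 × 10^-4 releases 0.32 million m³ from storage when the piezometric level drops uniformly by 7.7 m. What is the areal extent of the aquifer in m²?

A ≈ 2.6 × 10^8 m²

ΔV = 0.32 million m³ = 3.2 × 10^5 m³
A = ΔV / (S × Δh) = 3.2 × 10^5 / (1.6 × 10^-4 × 7.7) = 2.597 × 10^8 m²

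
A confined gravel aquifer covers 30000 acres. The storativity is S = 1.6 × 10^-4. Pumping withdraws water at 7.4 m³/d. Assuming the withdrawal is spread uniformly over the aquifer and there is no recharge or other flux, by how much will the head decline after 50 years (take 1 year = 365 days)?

A = 30000 acres = 1.214 × 10^8 m²
t = 50 years = 18250 d
ΔV = Q × t = 7.4 m³/d × 18250 d = 1.351 × 10^5 m³
Δh = ΔV / (S × A) = 1.351 × 10^5 / (1.6 × 10^-4 × 1.214 × 10^8) = 6.952 m

Δh ≈ 6.95 m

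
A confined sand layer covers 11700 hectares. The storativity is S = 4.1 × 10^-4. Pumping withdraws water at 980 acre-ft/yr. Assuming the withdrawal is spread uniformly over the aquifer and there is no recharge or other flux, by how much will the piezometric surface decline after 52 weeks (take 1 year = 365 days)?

Δh ≈ 25.1 m

A = 11700 hectares = 1.17 × 10^8 m²
Q = 980 acre-ft/yr = 3312 m³/d
t = 52 weeks = 364 d
ΔV = Q × t = 3312 m³/d × 364 d = 1.206 × 10^6 m³
Δh = ΔV / (S × A) = 1.206 × 10^6 / (4.1 × 10^-4 × 1.17 × 10^8) = 25.13 m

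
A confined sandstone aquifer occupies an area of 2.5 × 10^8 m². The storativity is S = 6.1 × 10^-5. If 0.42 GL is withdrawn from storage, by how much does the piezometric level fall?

ΔV = 0.42 GL = 4.2 × 10^5 m³
Δh = ΔV / (S × A) = 4.2 × 10^5 m³ / (6.1 × 10^-5 × 2.5 × 10^8 m²) = 27.54 m

Δh ≈ 27.5 m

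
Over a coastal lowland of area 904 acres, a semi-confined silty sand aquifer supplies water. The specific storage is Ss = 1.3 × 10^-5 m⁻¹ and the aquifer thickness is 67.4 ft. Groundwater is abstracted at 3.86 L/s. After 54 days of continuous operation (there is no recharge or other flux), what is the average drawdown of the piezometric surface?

Δh ≈ 18.4 m

b = 67.4 ft = 20.54 m
S = Ss × b = 1.3 × 10^-5 m⁻¹ × 20.54 m = 2.671 × 10^-4
A = 904 acres = 3.658 × 10^6 m²
Q = 3.86 L/s = 333.5 m³/d
ΔV = Q × t = 333.5 m³/d × 54 d = 18010 m³
Δh = ΔV / (S × A) = 18010 / (2.671 × 10^-4 × 3.658 × 10^6) = 18.43 m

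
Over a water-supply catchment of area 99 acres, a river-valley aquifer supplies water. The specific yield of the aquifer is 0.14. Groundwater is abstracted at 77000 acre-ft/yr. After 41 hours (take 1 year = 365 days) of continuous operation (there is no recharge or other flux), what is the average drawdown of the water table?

Δh ≈ 7.93 m

A = 99 acres = 4.006 × 10^5 m²
Q = 77000 acre-ft/yr = 2.602 × 10^5 m³/d
t = 41 hours = 1.708 d
ΔV = Q × t = 2.602 × 10^5 m³/d × 1.708 d = 4.445 × 10^5 m³
Δh = ΔV / (Sy × A) = 4.445 × 10^5 / (0.14 × 4.006 × 10^5) = 7.925 m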